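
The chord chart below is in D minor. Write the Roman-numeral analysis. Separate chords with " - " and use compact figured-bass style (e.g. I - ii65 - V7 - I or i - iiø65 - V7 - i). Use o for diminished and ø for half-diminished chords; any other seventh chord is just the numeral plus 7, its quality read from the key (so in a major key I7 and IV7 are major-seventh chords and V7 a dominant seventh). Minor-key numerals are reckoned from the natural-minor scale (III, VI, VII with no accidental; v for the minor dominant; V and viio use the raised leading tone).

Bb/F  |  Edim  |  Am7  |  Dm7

VI64 - iio - v7 - i7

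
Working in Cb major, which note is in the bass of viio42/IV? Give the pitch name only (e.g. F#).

Dbb

The applied chord viio42/IV is rooted on Eb: Eb-Gb-Bbb-Dbb.
The figure 42 means third inversion — the seventh is in the bass.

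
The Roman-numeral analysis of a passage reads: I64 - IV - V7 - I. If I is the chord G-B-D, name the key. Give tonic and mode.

I is given as G-B-D — a major triad with root G.
If G is scale degree 1 and the mode makes that degree carry a major triad, the tonic is G and the mode is major.

G major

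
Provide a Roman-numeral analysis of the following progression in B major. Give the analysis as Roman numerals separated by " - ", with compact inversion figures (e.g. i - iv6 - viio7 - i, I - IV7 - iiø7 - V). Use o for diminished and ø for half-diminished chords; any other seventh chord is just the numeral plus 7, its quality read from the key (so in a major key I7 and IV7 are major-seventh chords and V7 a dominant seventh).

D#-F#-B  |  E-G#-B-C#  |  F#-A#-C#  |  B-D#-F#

I6 - ii65 - V - I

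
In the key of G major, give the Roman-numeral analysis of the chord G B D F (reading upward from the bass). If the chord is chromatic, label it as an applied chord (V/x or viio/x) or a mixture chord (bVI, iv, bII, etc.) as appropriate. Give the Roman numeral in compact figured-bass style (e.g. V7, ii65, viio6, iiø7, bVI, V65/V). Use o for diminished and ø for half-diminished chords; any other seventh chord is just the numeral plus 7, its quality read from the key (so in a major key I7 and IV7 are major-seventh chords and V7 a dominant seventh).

V7/IV

The pitches G-B-D-F form a dominant seventh chord rooted on G.
G is not a diatonic chord root with this quality in G major, but it lies a perfect fifth above C (IV), so the chord functions as an applied dominant of IV.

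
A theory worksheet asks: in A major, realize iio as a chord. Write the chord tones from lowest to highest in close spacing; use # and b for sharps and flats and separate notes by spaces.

B D F

Scale degree 2 in A major is B; here the chord built on it is altered to a diminished triad. iio is the diminished supertonic triad, borrowed from the parallel minor.
So the chord is B-D-F, a diminished triad.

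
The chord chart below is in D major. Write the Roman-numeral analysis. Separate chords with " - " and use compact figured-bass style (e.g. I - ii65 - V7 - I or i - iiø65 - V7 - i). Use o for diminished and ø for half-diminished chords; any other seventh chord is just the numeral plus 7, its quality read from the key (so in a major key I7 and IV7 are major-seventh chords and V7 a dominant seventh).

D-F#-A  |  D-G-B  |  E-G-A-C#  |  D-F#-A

D-F#-A has root D, degree 1 in D major, so I.
D-G-B: root G is the subdominant; major triad there is IV64.
E-G-A-C# has root A, degree 5 in D major, so V43.
D-F#-A: major triad on D = scale degree 1 → I.

I - IV64 - V43 - I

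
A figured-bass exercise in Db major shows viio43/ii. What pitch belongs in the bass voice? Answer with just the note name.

The applied chord viio43/ii is rooted on D: D-F-Ab-Cb.
The figure 43 means second inversion — the fifth is in the bass.

Ab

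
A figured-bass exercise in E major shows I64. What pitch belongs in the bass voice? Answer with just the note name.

B

I in E major has root E; the chord is E-G#-B.
The figure 64 means second inversion — the fifth is in the bass.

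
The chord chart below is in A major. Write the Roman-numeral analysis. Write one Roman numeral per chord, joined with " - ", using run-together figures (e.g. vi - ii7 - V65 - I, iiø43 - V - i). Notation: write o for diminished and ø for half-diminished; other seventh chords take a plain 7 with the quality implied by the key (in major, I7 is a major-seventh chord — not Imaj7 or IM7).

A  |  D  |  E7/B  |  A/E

I - IV - V43 - I64

A has root A, degree 1 in A major, so I.
D: major triad on D = scale degree 4 → IV.
E7/B: root E is the dominant; dominant seventh chord there is V43.
A/E: root A is the tonic; major triad there is I64.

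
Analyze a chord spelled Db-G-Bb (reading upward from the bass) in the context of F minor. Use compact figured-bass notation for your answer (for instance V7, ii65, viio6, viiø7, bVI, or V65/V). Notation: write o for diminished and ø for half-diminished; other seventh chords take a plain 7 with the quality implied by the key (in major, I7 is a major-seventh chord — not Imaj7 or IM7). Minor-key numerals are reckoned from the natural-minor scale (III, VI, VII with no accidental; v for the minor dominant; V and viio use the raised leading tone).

iio64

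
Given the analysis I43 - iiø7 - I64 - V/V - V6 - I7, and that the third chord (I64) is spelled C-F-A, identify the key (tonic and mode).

I64 is given as C-F-A — a major triad with root F.
If F is scale degree 1 and the mode makes that degree carry a major triad, the tonic is F and the mode is major.

F major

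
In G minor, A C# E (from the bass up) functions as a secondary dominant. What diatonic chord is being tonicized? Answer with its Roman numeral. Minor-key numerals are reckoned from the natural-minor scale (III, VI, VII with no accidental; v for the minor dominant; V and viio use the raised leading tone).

The chord is a major triad on A.
A dominant resolves down a perfect fifth: A → D. In G minor, D is scale degree 5, i.e. V.

V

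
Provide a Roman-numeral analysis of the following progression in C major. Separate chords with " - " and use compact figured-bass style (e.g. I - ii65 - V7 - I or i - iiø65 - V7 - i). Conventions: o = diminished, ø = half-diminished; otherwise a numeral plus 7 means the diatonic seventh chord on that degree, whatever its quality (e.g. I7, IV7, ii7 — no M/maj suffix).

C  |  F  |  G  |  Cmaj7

I - IV - V - I7

C: major triad on C = scale degree 1 → I.
F: major triad on F = scale degree 4 → IV.
G: root G is the dominant; major triad there is V.
Cmaj7: root C is the tonic; major seventh chord there is I7.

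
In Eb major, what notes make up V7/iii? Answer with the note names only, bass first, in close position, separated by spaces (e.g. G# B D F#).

D F# A C

V7/iii is a secondary dominant — the dominant seventh of iii. iii in Eb major is G, so the applied chord's root is D, a perfect fifth above.
Building a dominant seventh chord on D gives D-F#-A-C.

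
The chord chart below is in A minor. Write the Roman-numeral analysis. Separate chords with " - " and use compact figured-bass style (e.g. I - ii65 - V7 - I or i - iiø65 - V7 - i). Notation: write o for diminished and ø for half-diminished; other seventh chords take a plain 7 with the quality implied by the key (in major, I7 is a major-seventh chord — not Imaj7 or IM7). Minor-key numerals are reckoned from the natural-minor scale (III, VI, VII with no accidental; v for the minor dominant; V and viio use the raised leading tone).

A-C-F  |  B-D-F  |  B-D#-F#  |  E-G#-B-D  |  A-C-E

VI6 - iio - V/V - V7 - i

A-C-F: major triad on F = scale degree 6 → VI6.
B-D-F has root B, degree 2 in A minor, so iio.
B-D#-F#: chromatic; B is V of V, so V/V.
E-G#-B-D has root E, degree 5 in A minor, so V7.
A-C-E: root A is the tonic; minor triad there is i.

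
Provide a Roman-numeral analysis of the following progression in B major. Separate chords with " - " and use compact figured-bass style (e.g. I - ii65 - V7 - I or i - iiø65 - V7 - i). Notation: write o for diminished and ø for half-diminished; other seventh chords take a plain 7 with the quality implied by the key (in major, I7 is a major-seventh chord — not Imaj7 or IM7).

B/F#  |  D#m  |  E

B/F#: root B is the tonic; major triad there is I64.
D#m: minor triad on D# = scale degree 3 → iii.
E has root E, degree 4 in B major, so IV.

I64 - iii - IV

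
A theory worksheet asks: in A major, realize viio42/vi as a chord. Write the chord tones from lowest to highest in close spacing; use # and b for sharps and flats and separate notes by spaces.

viio42/vi is a secondary leading-tone chord. The target vi is F# in A major; the applied chord is rooted a semitone below, on E#.
Building a fully diminished seventh chord on E# gives E#-G#-B-D.
With the 42 figure the chord is in third inversion; from the bass D upward in close position it reads D-E#-G#-B.

D E# G# B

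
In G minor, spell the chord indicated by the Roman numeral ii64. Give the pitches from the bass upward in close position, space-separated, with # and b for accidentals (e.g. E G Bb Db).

ii64 is the minor supertonic, borrowed from the parallel major (the Dorian ii). In G minor that root is A.
So the chord is A-C-E.
The figured bass 64 indicates second inversion, placing the fifth (E) in the bass: E-A-C.

E A C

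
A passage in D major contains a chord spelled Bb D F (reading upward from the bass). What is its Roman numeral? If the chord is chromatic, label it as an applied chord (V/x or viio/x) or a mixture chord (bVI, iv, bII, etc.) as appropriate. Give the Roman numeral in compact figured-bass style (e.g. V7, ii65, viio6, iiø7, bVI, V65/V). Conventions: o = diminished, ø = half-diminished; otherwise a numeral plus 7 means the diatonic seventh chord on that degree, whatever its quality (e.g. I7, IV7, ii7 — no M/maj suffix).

bVI

The pitches Bb-D-F form a major triad rooted on Bb.
Bb is the lowered sixth degree of D major (diatonic 6 would be B). This is a major triad on the lowered sixth degree, borrowed from the parallel minor.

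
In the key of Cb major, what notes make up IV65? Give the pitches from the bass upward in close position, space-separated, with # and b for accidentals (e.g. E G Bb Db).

In Cb major, the subdominant is Fb, and the diatonic chord built there is a major seventh chord.
That chord is spelled Fb-Ab-Cb-Eb.
With the 65 figure the chord is in first inversion; from the bass Ab upward in close position it reads Ab-Cb-Eb-Fb.

Ab Cb Eb Fb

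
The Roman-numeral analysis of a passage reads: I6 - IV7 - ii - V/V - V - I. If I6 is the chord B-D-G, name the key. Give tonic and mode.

G major

The chord G/B is a major triad rooted on G; its label is I6.
If G is scale degree 1 and the mode makes that degree carry a major triad, the tonic is G and the mode is major.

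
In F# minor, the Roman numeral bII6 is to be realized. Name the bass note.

bII in F# minor has root G; the chord is G-B-D.
The figure 6 means first inversion — the third is in the bass.

B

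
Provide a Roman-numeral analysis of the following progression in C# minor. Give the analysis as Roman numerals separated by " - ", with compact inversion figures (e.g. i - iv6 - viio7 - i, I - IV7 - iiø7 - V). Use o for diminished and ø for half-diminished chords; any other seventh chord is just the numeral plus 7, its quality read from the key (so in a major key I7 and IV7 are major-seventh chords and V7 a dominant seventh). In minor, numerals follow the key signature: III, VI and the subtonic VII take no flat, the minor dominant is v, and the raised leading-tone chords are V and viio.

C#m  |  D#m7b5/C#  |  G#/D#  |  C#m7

C#m has root C#, degree 1 in C# minor, so i.
D#m7b5/C#: half-diminished seventh chord on D# = scale degree 2 → iiø42.
G#/D#: root G# is the dominant; major triad there is V64.
C#m7: minor seventh chord on C# = scale degree 1 → i7.

i - iiø42 - V64 - i7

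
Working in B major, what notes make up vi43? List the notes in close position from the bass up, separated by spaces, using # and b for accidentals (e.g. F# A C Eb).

In B major, the sixth degree is G#, and the diatonic chord built there is a minor seventh chord.
Stacking thirds from G# gives G#-B-D#-F#.
With the 43 figure the chord is in second inversion; from the bass D# upward in close position it reads D#-F#-G#-B.

D# F# G# B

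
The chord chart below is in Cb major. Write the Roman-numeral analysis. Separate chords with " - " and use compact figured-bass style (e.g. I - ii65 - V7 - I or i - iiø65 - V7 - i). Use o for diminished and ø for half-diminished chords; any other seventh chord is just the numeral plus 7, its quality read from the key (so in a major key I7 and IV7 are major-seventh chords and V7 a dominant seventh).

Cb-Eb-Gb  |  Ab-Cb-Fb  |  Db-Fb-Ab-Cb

I - IV6 - ii7

Cb-Eb-Gb has root Cb, degree 1 in Cb major, so I.
Ab-Cb-Fb: root Fb is the subdominant; major triad there is IV6.
Db-Fb-Ab-Cb has root Db, degree 2 in Cb major, so ii7.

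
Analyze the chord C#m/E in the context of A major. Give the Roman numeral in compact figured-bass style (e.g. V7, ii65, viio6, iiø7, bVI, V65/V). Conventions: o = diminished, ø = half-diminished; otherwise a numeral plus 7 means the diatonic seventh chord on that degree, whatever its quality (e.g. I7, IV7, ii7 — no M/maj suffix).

The pitches C#-E-G# form a minor triad rooted on C#.
In A major, C# is the mediant; the diatonic minor triad there is iii.
With E in the bass the chord is in first inversion, so the figured bass is 6.

iii6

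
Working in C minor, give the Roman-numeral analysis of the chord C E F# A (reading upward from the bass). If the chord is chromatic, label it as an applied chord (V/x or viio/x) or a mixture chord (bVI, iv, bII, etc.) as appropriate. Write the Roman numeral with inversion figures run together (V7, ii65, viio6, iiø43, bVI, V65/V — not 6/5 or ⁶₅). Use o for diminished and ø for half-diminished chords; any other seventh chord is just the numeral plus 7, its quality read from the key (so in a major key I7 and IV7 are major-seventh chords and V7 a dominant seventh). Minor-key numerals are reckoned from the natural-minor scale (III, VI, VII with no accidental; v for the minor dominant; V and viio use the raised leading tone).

The pitches F#-A-C-E form a half-diminished seventh chord rooted on F#.
F# sits a half step below G (V in C minor); a diminished chord there is the applied leading-tone chord of V.
With C in the bass the chord is in second inversion, so the figured bass is 43.

viiø43/V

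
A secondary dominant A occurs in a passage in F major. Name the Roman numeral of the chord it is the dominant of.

vi

The chord is a major triad on A.
A dominant resolves down a perfect fifth: A → D. In F major, D is scale degree 6, i.e. vi.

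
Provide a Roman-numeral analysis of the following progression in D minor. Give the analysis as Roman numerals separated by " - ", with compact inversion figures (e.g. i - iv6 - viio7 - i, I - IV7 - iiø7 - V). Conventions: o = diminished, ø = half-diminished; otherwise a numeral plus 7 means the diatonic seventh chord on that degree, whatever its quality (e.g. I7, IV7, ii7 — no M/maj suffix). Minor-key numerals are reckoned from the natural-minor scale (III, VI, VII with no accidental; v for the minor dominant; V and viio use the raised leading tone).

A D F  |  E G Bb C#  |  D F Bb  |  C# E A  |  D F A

A-D-F: root D is the tonic; minor triad there is i64.
E-G-Bb-C# has root C#, degree 7 in D minor, so viio65.
D-F-Bb: root Bb is the submediant; major triad there is VI6.
C#-E-A: major triad on A = scale degree 5 → V6.
D-F-A: root D is the tonic; minor triad there is i.

i64 - viio65 - VI6 - V6 - i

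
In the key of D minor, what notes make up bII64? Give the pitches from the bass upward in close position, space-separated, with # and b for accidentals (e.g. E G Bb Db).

Bb Eb G

Scale degree 2 in D minor is E; lowering it a half step gives Eb. bII64 is the Neapolitan chord — a major triad on the lowered second degree.
So the chord is Eb-G-Bb, a major triad.
With the 64 figure the chord is in second inversion; from the bass Bb upward in close position it reads Bb-Eb-G.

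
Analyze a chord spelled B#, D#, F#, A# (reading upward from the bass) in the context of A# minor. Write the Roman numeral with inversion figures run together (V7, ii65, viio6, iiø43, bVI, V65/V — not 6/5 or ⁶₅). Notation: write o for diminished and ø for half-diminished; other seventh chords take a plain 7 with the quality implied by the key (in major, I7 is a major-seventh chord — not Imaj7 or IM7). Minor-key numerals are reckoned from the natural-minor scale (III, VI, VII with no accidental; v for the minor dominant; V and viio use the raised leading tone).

iiø7

Stacked in thirds the chord is B#-D#-F#-A#: a half-diminished seventh chord on B#.
B# is scale degree 2 in A# minor, and a half-diminished seventh chord on that degree is written iiø7.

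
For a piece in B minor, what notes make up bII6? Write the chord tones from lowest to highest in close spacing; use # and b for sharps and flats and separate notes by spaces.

E G C

Scale degree 2 in B minor is C#; lowering it a half step gives C. bII6 is the Neapolitan sixth — a major triad on the lowered second degree, here in its customary first inversion.
So the chord is C-E-G.
The figured bass 6 indicates first inversion, placing the third (E) in the bass: E-G-C.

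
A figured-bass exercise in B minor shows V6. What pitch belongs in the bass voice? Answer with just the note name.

V in B minor has root F#; the chord is F#-A#-C#.
The figure 6 means first inversion — the third is in the bass.

A#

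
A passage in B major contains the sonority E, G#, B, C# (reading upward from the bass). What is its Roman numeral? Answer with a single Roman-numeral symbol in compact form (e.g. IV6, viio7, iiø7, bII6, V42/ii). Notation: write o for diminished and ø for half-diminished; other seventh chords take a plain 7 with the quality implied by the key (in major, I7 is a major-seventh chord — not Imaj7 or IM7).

Stacked in thirds the chord is C#-E-G#-B: a minor seventh chord on C#.
C# is scale degree 2 in B major, and a minor seventh chord on that degree is written ii7.
With E in the bass the chord is in first inversion, so the figured bass is 65.

ii65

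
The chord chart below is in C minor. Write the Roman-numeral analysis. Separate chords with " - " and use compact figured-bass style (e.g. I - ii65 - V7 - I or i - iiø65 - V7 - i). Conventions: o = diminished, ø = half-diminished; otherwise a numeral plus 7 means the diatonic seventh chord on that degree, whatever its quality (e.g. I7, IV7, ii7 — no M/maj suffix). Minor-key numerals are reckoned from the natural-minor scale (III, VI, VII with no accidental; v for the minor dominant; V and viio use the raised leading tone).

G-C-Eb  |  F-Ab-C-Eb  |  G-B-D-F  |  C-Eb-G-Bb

G-C-Eb: root C is the tonic; minor triad there is i64.
F-Ab-C-Eb: minor seventh chord on F = scale degree 4 → iv7.
G-B-D-F has root G, degree 5 in C minor, so V7.
C-Eb-G-Bb: minor seventh chord on C = scale degree 1 → i7.

i64 - iv7 - V7 - i7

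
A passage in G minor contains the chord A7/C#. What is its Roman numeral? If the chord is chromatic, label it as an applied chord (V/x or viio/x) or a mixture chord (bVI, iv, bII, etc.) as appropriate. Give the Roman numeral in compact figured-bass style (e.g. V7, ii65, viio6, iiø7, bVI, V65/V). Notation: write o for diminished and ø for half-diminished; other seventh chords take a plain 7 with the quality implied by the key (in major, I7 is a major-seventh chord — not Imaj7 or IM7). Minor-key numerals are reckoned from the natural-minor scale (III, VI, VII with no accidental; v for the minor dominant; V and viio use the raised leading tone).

The pitches A-C#-E-G form a dominant seventh chord rooted on A.
A is not a diatonic chord root with this quality in G minor, but it lies a perfect fifth above D (V), so the chord functions as an applied dominant of V.
With C# in the bass the chord is in first inversion, so the figured bass is 65.

V65/V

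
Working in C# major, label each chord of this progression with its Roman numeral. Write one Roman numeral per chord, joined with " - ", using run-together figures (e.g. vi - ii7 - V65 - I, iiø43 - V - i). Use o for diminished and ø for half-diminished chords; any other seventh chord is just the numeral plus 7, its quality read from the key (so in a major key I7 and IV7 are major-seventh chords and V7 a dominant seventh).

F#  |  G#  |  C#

F#: major triad on F# = scale degree 4 → IV.
G#: root G# is the dominant; major triad there is V.
C# has root C#, degree 1 in C# major, so I.

IV - V - I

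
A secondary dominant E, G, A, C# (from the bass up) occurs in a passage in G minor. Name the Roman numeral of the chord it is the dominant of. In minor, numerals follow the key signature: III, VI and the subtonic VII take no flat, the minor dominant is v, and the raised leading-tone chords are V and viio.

The chord is a dominant seventh chord on A.
A dominant resolves down a perfect fifth: A → D. In G minor, D is scale degree 5, i.e. V.

V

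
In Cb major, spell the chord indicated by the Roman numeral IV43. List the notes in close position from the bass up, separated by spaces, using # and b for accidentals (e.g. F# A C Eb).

Cb Eb Fb Ab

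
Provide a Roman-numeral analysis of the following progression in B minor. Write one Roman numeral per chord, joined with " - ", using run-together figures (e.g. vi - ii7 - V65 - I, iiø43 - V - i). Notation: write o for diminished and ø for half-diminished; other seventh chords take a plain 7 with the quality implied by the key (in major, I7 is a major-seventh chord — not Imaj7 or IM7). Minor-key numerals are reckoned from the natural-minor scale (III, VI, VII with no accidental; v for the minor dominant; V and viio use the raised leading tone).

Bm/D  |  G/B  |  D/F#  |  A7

Bm/D has root B, degree 1 in B minor, so i6.
G/B: major triad on G = scale degree 6 → VI6.
D/F#: root D is the mediant; major triad there is III6.
A7: root A is the subtonic; dominant seventh chord there is VII7.

i6 - VI6 - III6 - VII7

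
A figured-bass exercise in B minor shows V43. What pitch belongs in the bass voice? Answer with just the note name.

V in B minor has root F#; the chord is F#-A#-C#-E.
The figure 43 means second inversion — the fifth is in the bass.

C#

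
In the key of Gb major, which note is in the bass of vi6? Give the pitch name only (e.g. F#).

vi in Gb major has root Eb; the chord is Eb-Gb-Bb.
The figure 6 means first inversion — the third is in the bass.

Gb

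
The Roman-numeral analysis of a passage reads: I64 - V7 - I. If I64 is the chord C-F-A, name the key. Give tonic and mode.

F major

The chord F/C is a major triad rooted on F; its label is I64.
If F is scale degree 1 and the mode makes that degree carry a major triad, the tonic is F and the mode is major.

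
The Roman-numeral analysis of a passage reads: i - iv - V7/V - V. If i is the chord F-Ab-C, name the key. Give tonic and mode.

i is given as F-Ab-C — a minor triad with root F.
If F is scale degree 1 and the mode makes that degree carry a minor triad, the tonic is F and the mode is minor.

F minor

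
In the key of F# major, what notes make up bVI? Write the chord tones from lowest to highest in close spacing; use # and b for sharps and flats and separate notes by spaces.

D F# A

bVI is a major triad on the lowered sixth degree, borrowed from the parallel minor. In F# major that root is D.
So the chord is D-F#-A.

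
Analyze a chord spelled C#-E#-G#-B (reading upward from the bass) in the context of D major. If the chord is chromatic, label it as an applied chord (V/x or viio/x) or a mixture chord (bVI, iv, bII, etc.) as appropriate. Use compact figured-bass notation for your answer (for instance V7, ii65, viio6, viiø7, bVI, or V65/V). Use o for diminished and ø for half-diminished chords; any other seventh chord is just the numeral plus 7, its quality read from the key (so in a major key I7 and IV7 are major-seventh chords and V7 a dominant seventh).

V7/iii

Stacked in thirds the chord is C#-E#-G#-B: a dominant seventh chord on C#.
C# is not a diatonic chord root with this quality in D major, but it lies a perfect fifth above F# (iii), so the chord functions as an applied dominant of iii.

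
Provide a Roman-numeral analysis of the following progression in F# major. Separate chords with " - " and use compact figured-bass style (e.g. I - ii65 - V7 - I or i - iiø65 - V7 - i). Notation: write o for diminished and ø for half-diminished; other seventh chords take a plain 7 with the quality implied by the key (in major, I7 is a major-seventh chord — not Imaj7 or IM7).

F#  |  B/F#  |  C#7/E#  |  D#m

F#: major triad on F# = scale degree 1 → I.
B/F#: root B is the subdominant; major triad there is IV64.
C#7/E# has root C#, degree 5 in F# major, so V65.
D#m: root D# is the submediant; minor triad there is vi.

I - IV64 - V65 - vi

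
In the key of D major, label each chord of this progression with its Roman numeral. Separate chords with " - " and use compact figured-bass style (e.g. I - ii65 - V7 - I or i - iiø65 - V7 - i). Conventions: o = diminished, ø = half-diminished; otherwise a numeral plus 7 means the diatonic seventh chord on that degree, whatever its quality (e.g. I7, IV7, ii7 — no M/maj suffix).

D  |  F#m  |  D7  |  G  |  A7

D has root D, degree 1 in D major, so I.
F#m: root F# is the mediant; minor triad there is iii.
D7: chromatic; D is V of IV, so V7/IV.
G: major triad on G = scale degree 4 → IV.
A7: root A is the dominant; dominant seventh chord there is V7.

I - iii - V7/IV - IV - V7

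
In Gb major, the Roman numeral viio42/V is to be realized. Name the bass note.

The applied chord viio42/V is rooted on C: C-Eb-Gb-Bbb.
The figure 42 means third inversion — the seventh is in the bass.

Bbb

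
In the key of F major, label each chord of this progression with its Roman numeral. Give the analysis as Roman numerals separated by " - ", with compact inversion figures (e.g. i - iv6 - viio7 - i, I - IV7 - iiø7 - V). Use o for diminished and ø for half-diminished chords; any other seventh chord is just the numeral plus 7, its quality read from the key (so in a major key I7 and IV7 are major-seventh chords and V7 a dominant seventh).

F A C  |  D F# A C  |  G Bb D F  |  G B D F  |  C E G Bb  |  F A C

I - V7/ii - ii7 - V7/V - V7 - I

F-A-C has root F, degree 1 in F major, so I.
D-F#-A-C is the secondary dominant of ii (dominant seventh chord on D): V7/ii.
G-Bb-D-F: minor seventh chord on G = scale degree 2 → ii7.
G-B-D-F is the secondary dominant of V (dominant seventh chord on G): V7/V.
C-E-G-Bb: root C is the dominant; dominant seventh chord there is V7.
F-A-C has root F, degree 1 in F major, so I.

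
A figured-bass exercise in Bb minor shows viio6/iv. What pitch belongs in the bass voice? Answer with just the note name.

The applied chord viio6/iv is rooted on D: D-F-Ab.
The figure 6 means first inversion — the third is in the bass.

F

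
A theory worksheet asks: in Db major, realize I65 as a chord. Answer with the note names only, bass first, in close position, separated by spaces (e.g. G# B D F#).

In Db major, the first degree is Db, and the diatonic chord built there is a major seventh chord.
Stacking thirds from Db gives Db-F-Ab-C.
The figured bass 65 indicates first inversion, placing the third (F) in the bass: F-Ab-C-Db.

F Ab C Db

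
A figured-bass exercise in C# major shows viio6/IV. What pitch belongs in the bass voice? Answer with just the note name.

G#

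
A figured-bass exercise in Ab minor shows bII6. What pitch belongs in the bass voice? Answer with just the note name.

bII in Ab minor has root Bbb; the chord is Bbb-Db-Fb.
The figure 6 means first inversion — the third is in the bass.

Db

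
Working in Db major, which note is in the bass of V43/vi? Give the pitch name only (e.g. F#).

The applied chord V43/vi is rooted on F: F-A-C-Eb.
The figure 43 means second inversion — the fifth is in the bass.

C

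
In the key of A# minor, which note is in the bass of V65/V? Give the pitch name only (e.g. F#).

D##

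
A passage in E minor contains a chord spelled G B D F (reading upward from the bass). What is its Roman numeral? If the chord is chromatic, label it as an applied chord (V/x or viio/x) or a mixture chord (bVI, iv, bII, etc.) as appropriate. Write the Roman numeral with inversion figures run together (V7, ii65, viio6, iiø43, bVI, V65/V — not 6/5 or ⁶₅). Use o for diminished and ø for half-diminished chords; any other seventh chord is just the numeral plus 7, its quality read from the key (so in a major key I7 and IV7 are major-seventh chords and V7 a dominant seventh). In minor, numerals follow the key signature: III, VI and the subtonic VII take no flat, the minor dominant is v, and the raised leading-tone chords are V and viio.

Stacked in thirds the chord is G-B-D-F: a dominant seventh chord on G.
G is not a diatonic chord root with this quality in E minor, but it lies a perfect fifth above C (VI), so the chord functions as an applied dominant of VI.

V7/VI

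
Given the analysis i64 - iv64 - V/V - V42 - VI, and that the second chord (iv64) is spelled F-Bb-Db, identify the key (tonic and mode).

The anchor chord is a minor triad on Bb, labeled iv64.
Counting down 3 scale steps from Bb places the tonic on F; a minor triad on degree 4 is diatonic only in minor.

F minor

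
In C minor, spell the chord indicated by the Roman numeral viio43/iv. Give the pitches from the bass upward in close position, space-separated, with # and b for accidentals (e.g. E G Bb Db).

viio43/iv is a secondary leading-tone chord. The target iv is F in C minor; the applied chord is rooted a semitone below, on E.
Building a fully diminished seventh chord on E gives E-G-Bb-Db.
The figured bass 43 indicates second inversion, placing the fifth (Bb) in the bass: Bb-Db-E-G.

Bb Db E G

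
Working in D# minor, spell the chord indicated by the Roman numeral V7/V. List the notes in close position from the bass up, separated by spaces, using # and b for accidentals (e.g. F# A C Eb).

The slash means an applied dominant: we want the dominant of V. In D# minor, V is A# major, and its dominant is built on E#.
Building a dominant seventh chord on E# gives E#-G##-B#-D#.

E# G## B# D#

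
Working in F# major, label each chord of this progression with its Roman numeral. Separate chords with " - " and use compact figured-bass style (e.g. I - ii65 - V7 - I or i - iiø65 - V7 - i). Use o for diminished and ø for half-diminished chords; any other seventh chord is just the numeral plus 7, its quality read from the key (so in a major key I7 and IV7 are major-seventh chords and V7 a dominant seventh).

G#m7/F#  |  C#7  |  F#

ii42 - V7 - I

G#m7/F#: minor seventh chord on G# = scale degree 2 → ii42.
C#7: dominant seventh chord on C# = scale degree 5 → V7.
F# has root F#, degree 1 in F# major, so I.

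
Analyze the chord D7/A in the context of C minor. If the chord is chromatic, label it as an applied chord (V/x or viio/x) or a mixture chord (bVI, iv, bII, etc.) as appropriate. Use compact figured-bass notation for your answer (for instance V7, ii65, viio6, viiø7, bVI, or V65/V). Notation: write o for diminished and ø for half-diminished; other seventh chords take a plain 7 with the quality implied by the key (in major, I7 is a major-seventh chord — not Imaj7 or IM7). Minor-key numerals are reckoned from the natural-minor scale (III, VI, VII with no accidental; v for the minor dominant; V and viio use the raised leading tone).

V43/V

The pitches D-F#-A-C form a dominant seventh chord rooted on D.
D is not a diatonic chord root with this quality in C minor, but it lies a perfect fifth above G (V), so the chord functions as an applied dominant of V.
With A in the bass the chord is in second inversion, so the figured bass is 43.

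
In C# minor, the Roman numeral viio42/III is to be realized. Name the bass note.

The applied chord viio42/III is rooted on D#: D#-F#-A-C.
The figure 42 means third inversion — the seventh is in the bass.

C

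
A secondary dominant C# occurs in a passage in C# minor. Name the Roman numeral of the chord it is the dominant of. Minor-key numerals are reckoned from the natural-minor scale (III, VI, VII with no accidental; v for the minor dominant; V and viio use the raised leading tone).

iv

The chord is a major triad on C#.
A dominant resolves down a perfect fifth: C# → F#. In C# minor, F# is scale degree 4, i.e. iv.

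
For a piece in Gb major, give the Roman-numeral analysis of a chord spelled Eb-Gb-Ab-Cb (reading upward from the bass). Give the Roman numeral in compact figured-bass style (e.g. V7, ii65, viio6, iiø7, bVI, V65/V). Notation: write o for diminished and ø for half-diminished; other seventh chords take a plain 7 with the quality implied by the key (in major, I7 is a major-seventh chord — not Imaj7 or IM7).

ii43

The pitches Ab-Cb-Eb-Gb form a minor seventh chord rooted on Ab.
Ab is scale degree 2 in Gb major, and a minor seventh chord on that degree is written ii7.
With Eb in the bass the chord is in second inversion, so the figured bass is 43.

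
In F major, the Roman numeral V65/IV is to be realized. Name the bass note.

A

The applied chord V65/IV is rooted on F: F-A-C-Eb.
The figure 65 means first inversion — the third is in the bass.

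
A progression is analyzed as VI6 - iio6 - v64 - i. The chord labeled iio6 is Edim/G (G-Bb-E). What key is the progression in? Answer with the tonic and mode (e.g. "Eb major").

The anchor chord is a diminished triad on E, labeled iio6.
Counting down one scale step from E places the tonic on D; a diminished triad on degree 2 is diatonic only in minor.

D minor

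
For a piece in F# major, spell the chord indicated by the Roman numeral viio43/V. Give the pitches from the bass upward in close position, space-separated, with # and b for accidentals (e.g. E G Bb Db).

The slash marks an applied leading-tone chord: viio of V. In F# major, V is C#, so the leading tone to it is B#, a half step below.
Building a fully diminished seventh chord on B# gives B#-D#-F#-A.
The figured bass 43 indicates second inversion, placing the fifth (F#) in the bass: F#-A-B#-D#.

F# A B# D#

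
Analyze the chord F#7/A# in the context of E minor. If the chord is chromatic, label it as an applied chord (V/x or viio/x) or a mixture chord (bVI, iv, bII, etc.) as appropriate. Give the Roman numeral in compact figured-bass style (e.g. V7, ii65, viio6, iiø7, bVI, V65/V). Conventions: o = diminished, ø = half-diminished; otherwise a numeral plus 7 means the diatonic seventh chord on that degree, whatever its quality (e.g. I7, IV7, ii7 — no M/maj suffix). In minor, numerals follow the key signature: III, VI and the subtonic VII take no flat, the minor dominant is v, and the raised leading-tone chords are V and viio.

Stacked in thirds the chord is F#-A#-C#-E: a dominant seventh chord on F#.
F# is not a diatonic chord root with this quality in E minor, but it lies a perfect fifth above B (V), so the chord functions as an applied dominant of V.
With A# in the bass the chord is in first inversion, so the figured bass is 65.

V65/V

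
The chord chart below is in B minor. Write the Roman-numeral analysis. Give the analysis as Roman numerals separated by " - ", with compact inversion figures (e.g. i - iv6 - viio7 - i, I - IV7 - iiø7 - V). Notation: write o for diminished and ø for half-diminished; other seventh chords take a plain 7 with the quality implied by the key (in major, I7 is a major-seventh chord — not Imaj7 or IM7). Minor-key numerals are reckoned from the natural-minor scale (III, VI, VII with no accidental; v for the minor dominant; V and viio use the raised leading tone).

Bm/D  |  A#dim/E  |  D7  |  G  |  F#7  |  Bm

Bm/D has root B, degree 1 in B minor, so i6.
A#dim/E has root A#, degree 7 in B minor, so viio64.
D7: chromatic; D is V of VI, so V7/VI.
G: major triad on G = scale degree 6 → VI.
F#7 has root F#, degree 5 in B minor, so V7.
Bm has root B, degree 1 in B minor, so i.

i6 - viio64 - V7/VI - VI - V7 - i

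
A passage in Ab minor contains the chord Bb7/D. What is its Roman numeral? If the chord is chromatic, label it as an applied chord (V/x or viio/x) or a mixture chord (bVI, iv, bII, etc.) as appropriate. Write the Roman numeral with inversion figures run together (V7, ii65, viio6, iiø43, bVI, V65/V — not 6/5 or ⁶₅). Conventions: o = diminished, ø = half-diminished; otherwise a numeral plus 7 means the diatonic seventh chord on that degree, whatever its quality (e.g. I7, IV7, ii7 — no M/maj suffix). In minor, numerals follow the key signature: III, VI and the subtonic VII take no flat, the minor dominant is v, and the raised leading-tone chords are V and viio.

Stacked in thirds the chord is Bb-D-F-Ab: a dominant seventh chord on Bb.
Bb is not a diatonic chord root with this quality in Ab minor, but it lies a perfect fifth above Eb (V), so the chord functions as an applied dominant of V.
With D in the bass the chord is in first inversion, so the figured bass is 65.

V65/V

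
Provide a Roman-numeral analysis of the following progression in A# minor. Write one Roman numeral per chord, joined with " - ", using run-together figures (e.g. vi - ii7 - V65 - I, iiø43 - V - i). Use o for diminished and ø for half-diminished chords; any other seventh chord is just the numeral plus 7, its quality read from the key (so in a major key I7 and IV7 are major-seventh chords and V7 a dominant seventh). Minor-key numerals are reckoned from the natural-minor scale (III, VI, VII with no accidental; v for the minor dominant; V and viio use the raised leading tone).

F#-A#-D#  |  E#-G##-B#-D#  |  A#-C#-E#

F#-A#-D#: root D# is the subdominant; minor triad there is iv6.
E#-G##-B#-D#: root E# is the dominant; dominant seventh chord there is V7.
A#-C#-E# has root A#, degree 1 in A# minor, so i.

iv6 - V7 - i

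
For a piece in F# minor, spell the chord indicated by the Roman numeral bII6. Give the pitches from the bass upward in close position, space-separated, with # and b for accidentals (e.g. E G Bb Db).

B D G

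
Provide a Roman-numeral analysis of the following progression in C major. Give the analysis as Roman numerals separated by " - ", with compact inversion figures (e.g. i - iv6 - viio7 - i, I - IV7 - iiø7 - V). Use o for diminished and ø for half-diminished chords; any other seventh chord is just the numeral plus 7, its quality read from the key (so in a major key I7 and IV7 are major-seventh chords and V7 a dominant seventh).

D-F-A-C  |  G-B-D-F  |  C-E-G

ii7 - V7 - I

D-F-A-C has root D, degree 2 in C major, so ii7.
G-B-D-F: root G is the dominant; dominant seventh chord there is V7.
C-E-G has root C, degree 1 in C major, so I.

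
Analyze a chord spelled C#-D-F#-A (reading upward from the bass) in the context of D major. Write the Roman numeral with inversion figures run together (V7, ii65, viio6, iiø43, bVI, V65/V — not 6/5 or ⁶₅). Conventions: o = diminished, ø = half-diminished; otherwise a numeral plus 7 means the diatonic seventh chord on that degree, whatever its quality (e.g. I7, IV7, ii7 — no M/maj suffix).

I42

The pitches D-F#-A-C# form a major seventh chord rooted on D.
In D major, D is the tonic; the diatonic major seventh chord there is I7.
With C# in the bass the chord is in third inversion, so the figured bass is 42.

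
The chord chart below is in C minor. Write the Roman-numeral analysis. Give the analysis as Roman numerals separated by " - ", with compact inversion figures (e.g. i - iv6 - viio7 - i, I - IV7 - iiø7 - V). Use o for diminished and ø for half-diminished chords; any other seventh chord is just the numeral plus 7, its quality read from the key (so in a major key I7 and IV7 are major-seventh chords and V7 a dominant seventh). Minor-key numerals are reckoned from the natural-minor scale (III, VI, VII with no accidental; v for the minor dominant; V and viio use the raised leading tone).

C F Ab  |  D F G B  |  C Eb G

iv64 - V43 - i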